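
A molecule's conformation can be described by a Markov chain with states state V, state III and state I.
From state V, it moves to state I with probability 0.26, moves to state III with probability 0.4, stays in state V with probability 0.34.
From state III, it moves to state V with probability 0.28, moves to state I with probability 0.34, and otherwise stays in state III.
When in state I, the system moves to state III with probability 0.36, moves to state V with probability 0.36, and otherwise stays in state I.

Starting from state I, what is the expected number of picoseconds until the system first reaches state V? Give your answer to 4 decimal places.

3.0247

Let t(s) be the expected number of picoseconds to first reach state V from state s, with t(state V) = 0. Conditioning on the first picosecond:
t(state III) = 1 + 0.38·t(state III) + 0.34·t(state I)
t(state I) = 1 + 0.36·t(state III) + 0.28·t(state I)
Solving: t(state III) = 3.2716, t(state I) = 3.0247.
Expected picoseconds from state I to state V: 3.0247.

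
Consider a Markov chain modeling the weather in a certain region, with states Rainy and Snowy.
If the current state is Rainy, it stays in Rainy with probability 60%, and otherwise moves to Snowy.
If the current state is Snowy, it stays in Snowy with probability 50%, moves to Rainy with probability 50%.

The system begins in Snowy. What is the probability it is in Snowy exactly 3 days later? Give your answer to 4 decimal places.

0.4450

Propagate the distribution vector 3 days from Snowy.
After 0 days: (0.0000, 1.0000)
After 1 day: (0.5000, 0.5000)
After 2 days: (0.5500, 0.4500)
After 3 days: (0.5550, 0.4450)
P(in Snowy after 3 days) = 0.4450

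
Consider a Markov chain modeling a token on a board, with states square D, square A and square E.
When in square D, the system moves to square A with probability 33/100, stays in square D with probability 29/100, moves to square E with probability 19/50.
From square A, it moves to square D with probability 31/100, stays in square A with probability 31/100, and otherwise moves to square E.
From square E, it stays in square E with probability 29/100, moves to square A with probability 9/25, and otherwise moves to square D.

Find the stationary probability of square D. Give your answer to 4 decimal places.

0.3176

Let the stationary distribution be π with π = πP and π_1 + π_2 + π_3 = 1.
π_1 = 0.29·π_1 + 0.31·π_2 + 0.35·π_3
π_2 = 0.33·π_1 + 0.31·π_2 + 0.36·π_3
Solving with the normalization constraint gives π = (0.3176, 0.3338, 0.3486).
So the stationary probability of square D is 0.3176.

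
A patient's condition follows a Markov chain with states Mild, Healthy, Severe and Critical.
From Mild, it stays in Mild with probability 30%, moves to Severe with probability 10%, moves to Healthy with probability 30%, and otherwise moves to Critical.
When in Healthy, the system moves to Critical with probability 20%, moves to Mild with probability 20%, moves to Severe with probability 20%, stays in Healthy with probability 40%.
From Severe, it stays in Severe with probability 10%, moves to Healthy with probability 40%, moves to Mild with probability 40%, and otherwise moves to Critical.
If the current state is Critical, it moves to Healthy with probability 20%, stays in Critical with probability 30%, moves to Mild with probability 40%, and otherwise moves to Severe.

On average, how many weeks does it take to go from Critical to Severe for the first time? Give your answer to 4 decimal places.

7.7586

Let t(s) be the expected number of weeks to first reach Severe from state s, with t(Severe) = 0. Conditioning on the first week:
t(Mild) = 1 + 0.3·t(Mild) + 0.3·t(Healthy) + 0.3·t(Critical)
t(Healthy) = 1 + 0.2·t(Mild) + 0.4·t(Healthy) + 0.2·t(Critical)
t(Critical) = 1 + 0.4·t(Mild) + 0.2·t(Healthy) + 0.3·t(Critical)
Solving: t(Mild) = 7.6724, t(Healthy) = 6.8103, t(Critical) = 7.7586.
Expected weeks from Critical to Severe: 7.7586.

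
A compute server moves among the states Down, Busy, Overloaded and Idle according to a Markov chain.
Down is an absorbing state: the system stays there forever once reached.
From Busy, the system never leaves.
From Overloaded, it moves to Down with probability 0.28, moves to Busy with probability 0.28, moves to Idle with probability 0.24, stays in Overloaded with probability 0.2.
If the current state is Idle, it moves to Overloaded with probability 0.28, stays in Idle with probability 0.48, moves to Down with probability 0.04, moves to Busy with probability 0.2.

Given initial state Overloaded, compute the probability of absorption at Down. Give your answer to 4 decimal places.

0.4450

Let h(s) be the probability of absorption at Down starting from transient state s. Then h(Down) = 1 and h(Busy) = 0. By first-step analysis:
h(Overloaded) = 0.28·1 + 0.28·0 + 0.2·h(Overloaded) + 0.24·h(Idle)
h(Idle) = 0.04·1 + 0.2·0 + 0.28·h(Overloaded) + 0.48·h(Idle)
Solving: h(Overloaded) = 0.4450, h(Idle) = 0.3165.
Starting from Overloaded, the probability is 0.4450.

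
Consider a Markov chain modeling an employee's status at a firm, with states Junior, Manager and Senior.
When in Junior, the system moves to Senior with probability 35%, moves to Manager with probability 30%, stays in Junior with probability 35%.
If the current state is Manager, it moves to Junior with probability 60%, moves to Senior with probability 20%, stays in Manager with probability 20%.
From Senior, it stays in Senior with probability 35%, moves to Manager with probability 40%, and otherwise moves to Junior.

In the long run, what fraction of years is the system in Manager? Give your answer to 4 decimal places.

0.3004

Let the stationary distribution be π with π = πP and π_1 + π_2 + π_3 = 1.
π_1 = 0.35·π_1 + 0.6·π_2 + 0.25·π_3
π_2 = 0.3·π_1 + 0.2·π_2 + 0.4·π_3
Solving with the normalization constraint gives π = (0.3946, 0.3004, 0.3049).
So the stationary probability of Manager is 0.3004.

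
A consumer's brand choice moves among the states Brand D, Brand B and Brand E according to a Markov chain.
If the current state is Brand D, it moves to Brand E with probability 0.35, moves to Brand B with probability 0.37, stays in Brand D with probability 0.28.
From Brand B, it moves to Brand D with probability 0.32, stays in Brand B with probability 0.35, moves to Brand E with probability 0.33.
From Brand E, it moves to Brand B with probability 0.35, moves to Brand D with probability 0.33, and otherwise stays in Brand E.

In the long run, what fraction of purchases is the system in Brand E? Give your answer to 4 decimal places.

Let the stationary distribution be π with π = πP and π_1 + π_2 + π_3 = 1.
π_1 = 0.28·π_1 + 0.32·π_2 + 0.33·π_3
π_2 = 0.37·π_1 + 0.35·π_2 + 0.35·π_3
Solving with the normalization constraint gives π = (0.3109, 0.3562, 0.3329).
So the stationary probability of Brand E is 0.3329.

0.3329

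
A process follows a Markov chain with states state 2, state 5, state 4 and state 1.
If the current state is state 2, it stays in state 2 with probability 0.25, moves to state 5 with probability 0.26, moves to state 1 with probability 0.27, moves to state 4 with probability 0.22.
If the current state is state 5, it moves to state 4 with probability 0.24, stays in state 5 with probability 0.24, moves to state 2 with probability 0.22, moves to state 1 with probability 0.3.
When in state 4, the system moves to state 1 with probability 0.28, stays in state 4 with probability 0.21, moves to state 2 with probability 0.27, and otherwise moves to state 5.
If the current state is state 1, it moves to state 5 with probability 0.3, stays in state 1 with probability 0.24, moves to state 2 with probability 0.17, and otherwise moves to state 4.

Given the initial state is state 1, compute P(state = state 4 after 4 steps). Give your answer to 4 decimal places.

0.2418

Propagate the distribution vector 4 steps from state 1.
After 0 steps: (0.0000, 0.0000, 0.0000, 1.0000)
After 1 step: (0.1700, 0.3000, 0.2900, 0.2400)
After 2 steps: (0.2276, 0.2578, 0.2399, 0.2747)
After 3 steps: (0.2251, 0.2610, 0.2420, 0.2719)
After 4 steps: (0.2253, 0.2608, 0.2418, 0.2721)
P(in state 4 after 4 steps) = 0.2418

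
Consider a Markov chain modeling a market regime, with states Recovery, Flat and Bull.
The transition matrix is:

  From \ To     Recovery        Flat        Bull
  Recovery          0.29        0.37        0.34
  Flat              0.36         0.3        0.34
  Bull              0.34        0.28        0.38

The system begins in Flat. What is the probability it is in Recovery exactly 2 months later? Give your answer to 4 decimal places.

0.3280

Sum over the intermediate state after 1 month:
P = P(Flat→Recovery)·P(Recovery→Recovery) + P(Flat→Flat)·P(Flat→Recovery) + P(Flat→Bull)·P(Bull→Recovery)
  = 0.36×0.29 + 0.3×0.36 + 0.34×0.34
  = 0.1044 + 0.1080 + 0.1156 = 0.3280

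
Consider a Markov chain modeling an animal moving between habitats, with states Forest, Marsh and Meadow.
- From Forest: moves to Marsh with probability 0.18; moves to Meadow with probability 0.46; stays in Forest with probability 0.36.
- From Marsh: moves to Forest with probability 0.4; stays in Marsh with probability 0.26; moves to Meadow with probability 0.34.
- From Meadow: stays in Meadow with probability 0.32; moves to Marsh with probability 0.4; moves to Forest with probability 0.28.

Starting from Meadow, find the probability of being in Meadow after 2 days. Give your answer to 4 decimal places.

Sum over the intermediate state after 1 day:
P = P(Meadow→Forest)·P(Forest→Meadow) + P(Meadow→Marsh)·P(Marsh→Meadow) + P(Meadow→Meadow)·P(Meadow→Meadow)
  = 0.28×0.46 + 0.4×0.34 + 0.32×0.32
  = 0.1288 + 0.1360 + 0.1024 = 0.3672

0.3672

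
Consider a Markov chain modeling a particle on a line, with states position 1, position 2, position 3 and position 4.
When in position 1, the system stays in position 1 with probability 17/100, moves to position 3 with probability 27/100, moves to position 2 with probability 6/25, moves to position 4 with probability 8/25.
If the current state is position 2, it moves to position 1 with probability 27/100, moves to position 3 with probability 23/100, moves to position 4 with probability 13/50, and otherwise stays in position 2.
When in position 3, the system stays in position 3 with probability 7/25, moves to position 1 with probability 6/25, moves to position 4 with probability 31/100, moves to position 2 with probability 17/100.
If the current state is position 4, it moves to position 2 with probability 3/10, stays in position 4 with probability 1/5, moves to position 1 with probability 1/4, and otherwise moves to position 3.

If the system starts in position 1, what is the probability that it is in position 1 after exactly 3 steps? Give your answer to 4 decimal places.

0.2332

Propagate the distribution vector 3 steps from position 1.
After 0 steps: (1.0000, 0.0000, 0.0000, 0.0000)
After 1 step: (0.1700, 0.2400, 0.2700, 0.3200)
After 2 steps: (0.2385, 0.2403, 0.2567, 0.2645)
After 3 steps: (0.2332, 0.2379, 0.2577, 0.2713)
P(in position 1 after 3 steps) = 0.2332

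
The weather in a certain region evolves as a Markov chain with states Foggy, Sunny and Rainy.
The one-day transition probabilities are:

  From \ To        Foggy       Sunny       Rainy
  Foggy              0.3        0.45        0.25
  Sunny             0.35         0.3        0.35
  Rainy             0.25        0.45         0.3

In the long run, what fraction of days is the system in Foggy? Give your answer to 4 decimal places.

Let the stationary distribution be π with π = πP and π_1 + π_2 + π_3 = 1.
π_1 = 0.3·π_1 + 0.35·π_2 + 0.25·π_3
π_2 = 0.45·π_1 + 0.3·π_2 + 0.45·π_3
Solving with the normalization constraint gives π = (0.3043, 0.3913, 0.3043).
So the stationary probability of Foggy is 0.3043.

0.3043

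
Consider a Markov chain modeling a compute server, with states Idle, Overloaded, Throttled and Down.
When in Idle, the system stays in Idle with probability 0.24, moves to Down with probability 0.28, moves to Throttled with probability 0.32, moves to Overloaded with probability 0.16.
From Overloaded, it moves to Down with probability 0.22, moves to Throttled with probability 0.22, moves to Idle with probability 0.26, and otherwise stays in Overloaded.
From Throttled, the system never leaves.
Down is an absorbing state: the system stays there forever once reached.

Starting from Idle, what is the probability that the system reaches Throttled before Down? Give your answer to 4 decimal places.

0.5285

Let h(s) be the probability of absorption at Throttled starting from transient state s. Then h(Throttled) = 1 and h(Down) = 0. By first-step analysis:
h(Idle) = 0.24·h(Idle) + 0.16·h(Overloaded) + 0.32·1 + 0.28·0
h(Overloaded) = 0.26·h(Idle) + 0.3·h(Overloaded) + 0.22·1 + 0.22·0
Solving: h(Idle) = 0.5285, h(Overloaded) = 0.5106.
Starting from Idle, the probability is 0.5285.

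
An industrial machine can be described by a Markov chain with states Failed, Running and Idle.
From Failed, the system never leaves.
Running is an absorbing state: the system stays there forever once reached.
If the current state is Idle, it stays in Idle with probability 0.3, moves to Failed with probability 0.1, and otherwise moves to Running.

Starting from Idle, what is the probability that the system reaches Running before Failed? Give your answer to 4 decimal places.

Let h(s) be the probability of absorption at Running starting from transient state s. Then h(Running) = 1 and h(Failed) = 0. By first-step analysis:
h(Idle) = 0.1·0 + 0.6·1 + 0.3·h(Idle)
Solving: h(Idle) = 0.8571.
Starting from Idle, the probability is 0.8571.

0.8571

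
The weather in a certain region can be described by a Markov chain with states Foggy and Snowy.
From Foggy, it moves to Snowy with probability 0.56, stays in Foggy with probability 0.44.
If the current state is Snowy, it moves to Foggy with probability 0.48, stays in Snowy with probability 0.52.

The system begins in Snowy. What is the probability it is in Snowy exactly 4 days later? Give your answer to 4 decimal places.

0.5385

Propagate the distribution vector 4 days from Snowy.
After 0 days: (0.0000, 1.0000)
After 1 day: (0.4800, 0.5200)
After 2 days: (0.4608, 0.5392)
After 3 days: (0.4616, 0.5384)
After 4 days: (0.4615, 0.5385)
P(in Snowy after 4 days) = 0.5385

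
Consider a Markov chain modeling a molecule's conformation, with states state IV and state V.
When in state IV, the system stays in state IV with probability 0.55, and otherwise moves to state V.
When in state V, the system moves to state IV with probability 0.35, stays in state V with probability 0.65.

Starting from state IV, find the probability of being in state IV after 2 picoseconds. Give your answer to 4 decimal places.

0.4600

Sum over the intermediate state after 1 picosecond:
P = P(state IV→state IV)·P(state IV→state IV) + P(state IV→state V)·P(state V→state IV)
  = 0.55×0.55 + 0.45×0.35
  = 0.3025 + 0.1575 = 0.4600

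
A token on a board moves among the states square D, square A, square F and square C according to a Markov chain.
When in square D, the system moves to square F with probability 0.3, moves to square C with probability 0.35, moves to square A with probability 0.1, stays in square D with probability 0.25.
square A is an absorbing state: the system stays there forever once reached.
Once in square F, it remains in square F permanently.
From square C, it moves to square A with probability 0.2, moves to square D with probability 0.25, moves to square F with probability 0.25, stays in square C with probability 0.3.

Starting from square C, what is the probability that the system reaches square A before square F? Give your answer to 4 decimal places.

Let h(s) be the probability of absorption at square A starting from transient state s. Then h(square A) = 1 and h(square F) = 0. By first-step analysis:
h(square D) = 0.25·h(square D) + 0.1·1 + 0.3·0 + 0.35·h(square C)
h(square C) = 0.25·h(square D) + 0.2·1 + 0.25·0 + 0.3·h(square C)
Solving: h(square D) = 0.3200, h(square C) = 0.4000.
Starting from square C, the probability is 0.4000.

0.4000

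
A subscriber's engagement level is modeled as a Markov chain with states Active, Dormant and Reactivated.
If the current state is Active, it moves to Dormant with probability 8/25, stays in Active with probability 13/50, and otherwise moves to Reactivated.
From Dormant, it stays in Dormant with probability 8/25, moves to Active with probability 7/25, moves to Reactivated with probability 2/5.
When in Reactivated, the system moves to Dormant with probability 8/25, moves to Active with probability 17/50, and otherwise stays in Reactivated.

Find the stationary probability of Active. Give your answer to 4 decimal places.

0.2970

Let the stationary distribution be π with π = πP and π_1 + π_2 + π_3 = 1.
π_1 = 0.26·π_1 + 0.28·π_2 + 0.34·π_3
π_2 = 0.32·π_1 + 0.32·π_2 + 0.32·π_3
Solving with the normalization constraint gives π = (0.2970, 0.3200, 0.3830).
So the stationary probability of Active is 0.2970.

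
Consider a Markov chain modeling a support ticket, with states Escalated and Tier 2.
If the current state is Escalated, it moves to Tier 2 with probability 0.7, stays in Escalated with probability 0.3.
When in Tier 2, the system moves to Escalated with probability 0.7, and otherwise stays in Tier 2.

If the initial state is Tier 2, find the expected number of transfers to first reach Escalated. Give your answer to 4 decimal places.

Let t(s) be the expected number of transfers to first reach Escalated from state s, with t(Escalated) = 0. Conditioning on the first transfer:
t(Tier 2) = 1 + 0.3·t(Tier 2)
Solving: t(Tier 2) = 1.4286.
Expected transfers from Tier 2 to Escalated: 1.4286.

1.4286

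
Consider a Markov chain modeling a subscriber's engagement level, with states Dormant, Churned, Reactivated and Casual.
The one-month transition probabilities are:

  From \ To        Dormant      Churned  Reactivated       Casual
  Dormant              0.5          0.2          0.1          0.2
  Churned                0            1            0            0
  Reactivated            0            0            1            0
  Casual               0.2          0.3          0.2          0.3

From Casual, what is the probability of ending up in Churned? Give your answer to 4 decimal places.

Let h(s) be the probability of absorption at Churned starting from transient state s. Then h(Churned) = 1 and h(Reactivated) = 0. By first-step analysis:
h(Dormant) = 0.5·h(Dormant) + 0.2·1 + 0.1·0 + 0.2·h(Casual)
h(Casual) = 0.2·h(Dormant) + 0.3·1 + 0.2·0 + 0.3·h(Casual)
Solving: h(Dormant) = 0.6452, h(Casual) = 0.6129.
Starting from Casual, the probability is 0.6129.

0.6129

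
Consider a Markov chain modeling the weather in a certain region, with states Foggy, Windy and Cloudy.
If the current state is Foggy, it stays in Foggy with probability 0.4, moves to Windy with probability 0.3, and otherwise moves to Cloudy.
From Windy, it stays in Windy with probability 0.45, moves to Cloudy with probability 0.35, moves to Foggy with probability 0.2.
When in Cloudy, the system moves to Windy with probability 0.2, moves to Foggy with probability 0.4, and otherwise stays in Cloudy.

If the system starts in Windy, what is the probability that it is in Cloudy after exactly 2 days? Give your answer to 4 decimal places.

0.3575

Sum over the intermediate state after 1 day:
P = P(Windy→Foggy)·P(Foggy→Cloudy) + P(Windy→Windy)·P(Windy→Cloudy) + P(Windy→Cloudy)·P(Cloudy→Cloudy)
  = 0.2×0.3 + 0.45×0.35 + 0.35×0.4
  = 0.0600 + 0.1575 + 0.1400 = 0.3575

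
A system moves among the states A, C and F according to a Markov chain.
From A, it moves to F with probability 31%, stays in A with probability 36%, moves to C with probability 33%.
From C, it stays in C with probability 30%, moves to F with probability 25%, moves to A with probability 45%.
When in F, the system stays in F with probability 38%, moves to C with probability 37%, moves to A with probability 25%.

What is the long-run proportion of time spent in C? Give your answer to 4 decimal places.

0.3325

Let the stationary distribution be π with π = πP and π_1 + π_2 + π_3 = 1.
π_1 = 0.36·π_1 + 0.45·π_2 + 0.25·π_3
π_2 = 0.33·π_1 + 0.3·π_2 + 0.37·π_3
Solving with the normalization constraint gives π = (0.3556, 0.3325, 0.3119).
So the stationary probability of C is 0.3325.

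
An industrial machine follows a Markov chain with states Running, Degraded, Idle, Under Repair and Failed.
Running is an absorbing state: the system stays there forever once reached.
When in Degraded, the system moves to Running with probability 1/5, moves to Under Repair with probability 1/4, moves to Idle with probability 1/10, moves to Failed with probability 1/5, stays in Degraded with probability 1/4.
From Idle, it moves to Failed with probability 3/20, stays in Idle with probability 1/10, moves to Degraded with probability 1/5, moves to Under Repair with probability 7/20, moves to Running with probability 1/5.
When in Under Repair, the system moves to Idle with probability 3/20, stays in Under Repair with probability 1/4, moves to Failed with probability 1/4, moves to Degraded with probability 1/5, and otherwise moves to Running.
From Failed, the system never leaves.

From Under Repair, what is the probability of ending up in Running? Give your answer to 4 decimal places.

Let h(s) be the probability of absorption at Running starting from transient state s. Then h(Running) = 1 and h(Failed) = 0. By first-step analysis:
h(Degraded) = 0.2·1 + 0.25·h(Degraded) + 0.1·h(Idle) + 0.25·h(Under Repair) + 0.2·0
h(Idle) = 0.2·1 + 0.2·h(Degraded) + 0.1·h(Idle) + 0.35·h(Under Repair) + 0.15·0
h(Under Repair) = 0.15·1 + 0.2·h(Degraded) + 0.15·h(Idle) + 0.25·h(Under Repair) + 0.25·0
Solving: h(Degraded) = 0.4740, h(Idle) = 0.4928, h(Under Repair) = 0.4250.
Starting from Under Repair, the probability is 0.4250.

0.4250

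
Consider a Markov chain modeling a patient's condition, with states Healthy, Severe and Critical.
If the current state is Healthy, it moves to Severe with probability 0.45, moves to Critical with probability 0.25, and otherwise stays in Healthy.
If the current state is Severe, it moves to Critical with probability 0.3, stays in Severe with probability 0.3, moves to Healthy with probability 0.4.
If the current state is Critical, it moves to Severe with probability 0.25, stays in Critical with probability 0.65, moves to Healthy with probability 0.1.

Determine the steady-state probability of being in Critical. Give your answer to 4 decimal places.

Let the stationary distribution be π with π = πP and π_1 + π_2 + π_3 = 1.
π_1 = 0.3·π_1 + 0.4·π_2 + 0.1·π_3
π_2 = 0.45·π_1 + 0.3·π_2 + 0.25·π_3
Solving with the normalization constraint gives π = (0.2429, 0.3143, 0.4429).
So the stationary probability of Critical is 0.4429.

0.4429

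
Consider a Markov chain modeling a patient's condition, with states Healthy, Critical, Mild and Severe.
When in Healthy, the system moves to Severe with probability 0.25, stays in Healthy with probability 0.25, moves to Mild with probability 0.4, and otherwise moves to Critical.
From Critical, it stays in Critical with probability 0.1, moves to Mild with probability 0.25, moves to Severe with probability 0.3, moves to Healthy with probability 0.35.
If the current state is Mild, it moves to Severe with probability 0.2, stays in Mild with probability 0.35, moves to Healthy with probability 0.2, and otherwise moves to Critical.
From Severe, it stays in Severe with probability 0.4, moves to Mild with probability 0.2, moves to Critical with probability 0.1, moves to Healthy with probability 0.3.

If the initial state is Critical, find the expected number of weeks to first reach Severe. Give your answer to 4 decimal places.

Let t(s) be the expected number of weeks to first reach Severe from state s, with t(Severe) = 0. Conditioning on the first week:
t(Healthy) = 1 + 0.25·t(Healthy) + 0.1·t(Critical) + 0.4·t(Mild)
t(Critical) = 1 + 0.35·t(Healthy) + 0.1·t(Critical) + 0.25·t(Mild)
t(Mild) = 1 + 0.2·t(Healthy) + 0.25·t(Critical) + 0.35·t(Mild)
Solving: t(Healthy) = 4.1711, t(Critical) = 3.9378, t(Mild) = 4.3364.
Expected weeks from Critical to Severe: 3.9378.

3.9378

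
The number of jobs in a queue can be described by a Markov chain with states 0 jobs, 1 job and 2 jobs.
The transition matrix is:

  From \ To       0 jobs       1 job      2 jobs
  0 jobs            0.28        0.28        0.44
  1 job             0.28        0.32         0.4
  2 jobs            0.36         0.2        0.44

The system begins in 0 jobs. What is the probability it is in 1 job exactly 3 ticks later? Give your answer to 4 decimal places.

Propagate the distribution vector 3 ticks from 0 jobs.
After 0 ticks: (1.0000, 0.0000, 0.0000)
After 1 tick: (0.2800, 0.2800, 0.4400)
After 2 ticks: (0.3152, 0.2560, 0.4288)
After 3 ticks: (0.3143, 0.2559, 0.4298)
P(in 1 job after 3 ticks) = 0.2559

0.2559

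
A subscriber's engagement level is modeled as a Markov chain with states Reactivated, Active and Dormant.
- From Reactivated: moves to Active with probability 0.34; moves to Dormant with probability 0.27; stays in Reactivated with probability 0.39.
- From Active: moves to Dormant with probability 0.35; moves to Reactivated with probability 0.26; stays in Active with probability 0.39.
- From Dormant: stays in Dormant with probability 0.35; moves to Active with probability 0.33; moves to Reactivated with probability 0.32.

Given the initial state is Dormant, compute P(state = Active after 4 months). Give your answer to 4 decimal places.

0.3545

Propagate the distribution vector 4 months from Dormant.
After 0 months: (0.0000, 0.0000, 1.0000)
After 1 month: (0.3200, 0.3300, 0.3500)
After 2 months: (0.3226, 0.3530, 0.3244)
After 3 months: (0.3214, 0.3544, 0.3242)
After 4 months: (0.3212, 0.3545, 0.3243)
P(in Active after 4 months) = 0.3545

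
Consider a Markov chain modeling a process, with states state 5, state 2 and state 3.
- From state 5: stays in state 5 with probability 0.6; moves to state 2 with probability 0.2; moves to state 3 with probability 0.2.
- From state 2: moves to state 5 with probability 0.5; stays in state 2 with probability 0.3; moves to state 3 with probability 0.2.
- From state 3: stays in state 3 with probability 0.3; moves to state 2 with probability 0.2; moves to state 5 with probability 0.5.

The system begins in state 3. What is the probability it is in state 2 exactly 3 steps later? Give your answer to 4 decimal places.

0.2220

Propagate the distribution vector 3 steps from state 3.
After 0 steps: (0.0000, 0.0000, 1.0000)
After 1 step: (0.5000, 0.2000, 0.3000)
After 2 steps: (0.5500, 0.2200, 0.2300)
After 3 steps: (0.5550, 0.2220, 0.2230)
P(in state 2 after 3 steps) = 0.2220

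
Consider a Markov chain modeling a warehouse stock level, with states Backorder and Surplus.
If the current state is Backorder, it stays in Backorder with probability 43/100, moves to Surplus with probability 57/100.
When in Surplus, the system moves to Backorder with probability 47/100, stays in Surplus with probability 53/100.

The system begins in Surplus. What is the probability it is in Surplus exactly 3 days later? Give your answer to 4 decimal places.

Propagate the distribution vector 3 days from Surplus.
After 0 days: (0.0000, 1.0000)
After 1 day: (0.4700, 0.5300)
After 2 days: (0.4512, 0.5488)
After 3 days: (0.4520, 0.5480)
P(in Surplus after 3 days) = 0.5480

0.5480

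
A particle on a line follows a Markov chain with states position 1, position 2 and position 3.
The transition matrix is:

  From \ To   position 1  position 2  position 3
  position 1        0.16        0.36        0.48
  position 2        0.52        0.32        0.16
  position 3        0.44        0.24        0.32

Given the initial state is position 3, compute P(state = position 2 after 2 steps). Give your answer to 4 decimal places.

0.3120

Sum over the intermediate state after 1 step:
P = P(position 3→position 1)·P(position 1→position 2) + P(position 3→position 2)·P(position 2→position 2) + P(position 3→position 3)·P(position 3→position 2)
  = 0.44×0.36 + 0.24×0.32 + 0.32×0.24
  = 0.1584 + 0.0768 + 0.0768 = 0.3120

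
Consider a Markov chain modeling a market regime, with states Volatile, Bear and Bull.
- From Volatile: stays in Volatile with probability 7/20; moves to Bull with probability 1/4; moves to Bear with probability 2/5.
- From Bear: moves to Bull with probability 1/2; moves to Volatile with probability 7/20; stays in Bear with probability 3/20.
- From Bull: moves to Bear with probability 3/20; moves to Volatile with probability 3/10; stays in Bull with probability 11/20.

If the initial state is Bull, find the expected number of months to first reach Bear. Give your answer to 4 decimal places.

Let t(s) be the expected number of months to first reach Bear from state s, with t(Bear) = 0. Conditioning on the first month:
t(Volatile) = 1 + 0.35·t(Volatile) + 0.25·t(Bull)
t(Bull) = 1 + 0.3·t(Volatile) + 0.55·t(Bull)
Solving: t(Volatile) = 3.2184, t(Bull) = 4.3678.
Expected months from Bull to Bear: 4.3678.

4.3678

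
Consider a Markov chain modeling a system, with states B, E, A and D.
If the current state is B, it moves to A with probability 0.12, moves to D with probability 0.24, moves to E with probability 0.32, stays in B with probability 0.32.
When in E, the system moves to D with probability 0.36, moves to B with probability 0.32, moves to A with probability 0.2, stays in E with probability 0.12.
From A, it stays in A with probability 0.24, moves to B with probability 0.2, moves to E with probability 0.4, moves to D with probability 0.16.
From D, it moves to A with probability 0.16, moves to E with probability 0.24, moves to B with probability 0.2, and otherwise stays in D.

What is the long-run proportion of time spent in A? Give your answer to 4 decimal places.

Let the stationary distribution be π with π = πP and π_1 + π_2 + π_3 + π_4 = 1.
π_1 = 0.32·π_1 + 0.32·π_2 + 0.2·π_3 + 0.2·π_4
π_2 = 0.32·π_1 + 0.12·π_2 + 0.4·π_3 + 0.24·π_4
π_3 = 0.12·π_1 + 0.2·π_2 + 0.24·π_3 + 0.16·π_4
Solving with the normalization constraint gives π = (0.2624, 0.2578, 0.1737, 0.3060).
So the stationary probability of A is 0.1737.

0.1737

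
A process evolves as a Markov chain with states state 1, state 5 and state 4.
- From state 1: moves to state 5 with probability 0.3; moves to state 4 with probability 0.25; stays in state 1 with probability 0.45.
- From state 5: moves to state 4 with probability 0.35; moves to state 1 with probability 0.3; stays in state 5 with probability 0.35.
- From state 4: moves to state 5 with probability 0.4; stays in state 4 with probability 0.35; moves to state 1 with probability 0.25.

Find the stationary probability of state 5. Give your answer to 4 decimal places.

0.3491

Let the stationary distribution be π with π = πP and π_1 + π_2 + π_3 = 1.
π_1 = 0.45·π_1 + 0.3·π_2 + 0.25·π_3
π_2 = 0.3·π_1 + 0.35·π_2 + 0.4·π_3
Solving with the normalization constraint gives π = (0.3343, 0.3491, 0.3166).
So the stationary probability of state 5 is 0.3491.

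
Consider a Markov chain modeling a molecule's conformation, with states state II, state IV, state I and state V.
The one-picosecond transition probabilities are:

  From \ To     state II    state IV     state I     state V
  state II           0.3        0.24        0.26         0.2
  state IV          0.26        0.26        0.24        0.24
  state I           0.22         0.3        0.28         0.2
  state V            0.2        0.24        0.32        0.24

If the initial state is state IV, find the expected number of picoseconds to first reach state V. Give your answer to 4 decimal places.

Let t(s) be the expected number of picoseconds to first reach state V from state s, with t(state V) = 0. Conditioning on the first picosecond:
t(state II) = 1 + 0.3·t(state II) + 0.24·t(state IV) + 0.26·t(state I)
t(state IV) = 1 + 0.26·t(state II) + 0.26·t(state IV) + 0.24·t(state I)
t(state I) = 1 + 0.22·t(state II) + 0.3·t(state IV) + 0.28·t(state I)
Solving: t(state II) = 4.7521, t(state IV) = 4.5584, t(state I) = 4.7403.
Expected picoseconds from state IV to state V: 4.5584.

4.5584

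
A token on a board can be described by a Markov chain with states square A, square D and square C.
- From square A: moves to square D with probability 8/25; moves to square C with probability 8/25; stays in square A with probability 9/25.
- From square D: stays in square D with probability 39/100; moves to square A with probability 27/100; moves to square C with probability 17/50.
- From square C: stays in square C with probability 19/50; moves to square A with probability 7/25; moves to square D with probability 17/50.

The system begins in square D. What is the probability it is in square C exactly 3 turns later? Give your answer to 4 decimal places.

Propagate the distribution vector 3 turns from square D.
After 0 turns: (0.0000, 1.0000, 0.0000)
After 1 turn: (0.2700, 0.3900, 0.3400)
After 2 turns: (0.2977, 0.3541, 0.3482)
After 3 turns: (0.3003, 0.3518, 0.3480)
P(in square C after 3 turns) = 0.3480

0.3480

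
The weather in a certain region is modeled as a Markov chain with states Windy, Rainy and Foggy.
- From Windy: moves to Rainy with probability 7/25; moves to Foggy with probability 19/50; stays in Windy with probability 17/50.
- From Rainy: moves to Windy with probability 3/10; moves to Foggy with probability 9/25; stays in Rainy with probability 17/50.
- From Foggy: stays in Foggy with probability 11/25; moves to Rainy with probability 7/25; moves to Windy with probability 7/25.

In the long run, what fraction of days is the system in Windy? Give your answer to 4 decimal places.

Let the stationary distribution be π with π = πP and π_1 + π_2 + π_3 = 1.
π_1 = 0.34·π_1 + 0.3·π_2 + 0.28·π_3
π_2 = 0.28·π_1 + 0.34·π_2 + 0.28·π_3
Solving with the normalization constraint gives π = (0.3042, 0.2979, 0.3979).
So the stationary probability of Windy is 0.3042.

0.3042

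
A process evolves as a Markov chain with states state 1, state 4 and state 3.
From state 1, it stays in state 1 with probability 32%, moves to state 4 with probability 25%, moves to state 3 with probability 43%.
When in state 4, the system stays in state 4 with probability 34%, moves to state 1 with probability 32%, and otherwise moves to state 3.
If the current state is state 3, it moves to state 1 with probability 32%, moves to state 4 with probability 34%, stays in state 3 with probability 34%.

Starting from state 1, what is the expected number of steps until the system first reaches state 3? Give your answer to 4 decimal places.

2.4675

Let t(s) be the expected number of steps to first reach state 3 from state s, with t(state 3) = 0. Conditioning on the first step:
t(state 1) = 1 + 0.32·t(state 1) + 0.25·t(state 4)
t(state 4) = 1 + 0.32·t(state 1) + 0.34·t(state 4)
Solving: t(state 1) = 2.4675, t(state 4) = 2.7115.
Expected steps from state 1 to state 3: 2.4675.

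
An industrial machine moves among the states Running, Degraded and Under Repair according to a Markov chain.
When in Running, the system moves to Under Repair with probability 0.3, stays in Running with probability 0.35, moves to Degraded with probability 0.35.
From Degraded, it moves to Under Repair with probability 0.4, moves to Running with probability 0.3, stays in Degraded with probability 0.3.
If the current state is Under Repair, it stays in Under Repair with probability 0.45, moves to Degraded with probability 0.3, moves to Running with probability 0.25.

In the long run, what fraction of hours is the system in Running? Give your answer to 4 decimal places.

Let the stationary distribution be π with π = πP and π_1 + π_2 + π_3 = 1.
π_1 = 0.35·π_1 + 0.3·π_2 + 0.25·π_3
π_2 = 0.35·π_1 + 0.3·π_2 + 0.3·π_3
Solving with the normalization constraint gives π = (0.2953, 0.3148, 0.3900).
So the stationary probability of Running is 0.2953.

0.2953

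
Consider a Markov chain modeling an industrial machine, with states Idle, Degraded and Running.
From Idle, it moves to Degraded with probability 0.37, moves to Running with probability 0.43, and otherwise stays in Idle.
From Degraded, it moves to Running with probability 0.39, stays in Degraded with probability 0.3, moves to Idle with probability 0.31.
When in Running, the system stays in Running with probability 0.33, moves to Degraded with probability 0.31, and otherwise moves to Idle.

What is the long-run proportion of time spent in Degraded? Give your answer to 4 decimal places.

Let the stationary distribution be π with π = πP and π_1 + π_2 + π_3 = 1.
π_1 = 0.2·π_1 + 0.31·π_2 + 0.36·π_3
π_2 = 0.37·π_1 + 0.3·π_2 + 0.31·π_3
Solving with the normalization constraint gives π = (0.2964, 0.3245, 0.3791).
So the stationary probability of Degraded is 0.3245.

0.3245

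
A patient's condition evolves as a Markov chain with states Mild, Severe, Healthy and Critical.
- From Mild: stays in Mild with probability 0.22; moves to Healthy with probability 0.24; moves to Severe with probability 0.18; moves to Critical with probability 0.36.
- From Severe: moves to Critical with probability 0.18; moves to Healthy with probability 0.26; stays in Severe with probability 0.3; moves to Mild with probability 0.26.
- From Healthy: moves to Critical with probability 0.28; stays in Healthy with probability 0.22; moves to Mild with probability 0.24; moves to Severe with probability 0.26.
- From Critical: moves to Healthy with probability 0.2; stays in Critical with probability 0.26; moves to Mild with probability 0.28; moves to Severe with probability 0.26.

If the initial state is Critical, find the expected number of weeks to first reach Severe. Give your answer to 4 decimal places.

Let t(s) be the expected number of weeks to first reach Severe from state s, with t(Severe) = 0. Conditioning on the first week:
t(Mild) = 1 + 0.22·t(Mild) + 0.24·t(Healthy) + 0.36·t(Critical)
t(Healthy) = 1 + 0.24·t(Mild) + 0.22·t(Healthy) + 0.28·t(Critical)
t(Critical) = 1 + 0.28·t(Mild) + 0.2·t(Healthy) + 0.26·t(Critical)
Solving: t(Mild) = 4.4897, t(Healthy) = 4.1623, t(Critical) = 4.1751.
Expected weeks from Critical to Severe: 4.1751.

4.1751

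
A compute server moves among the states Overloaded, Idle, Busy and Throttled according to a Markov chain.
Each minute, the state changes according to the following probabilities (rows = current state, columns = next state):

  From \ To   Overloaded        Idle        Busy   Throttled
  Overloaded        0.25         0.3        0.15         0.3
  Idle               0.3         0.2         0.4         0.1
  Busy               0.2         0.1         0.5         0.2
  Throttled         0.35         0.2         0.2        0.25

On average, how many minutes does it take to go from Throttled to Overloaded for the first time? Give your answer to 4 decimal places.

3.4286

Let t(s) be the expected number of minutes to first reach Overloaded from state s, with t(Overloaded) = 0. Conditioning on the first minute:
t(Idle) = 1 + 0.2·t(Idle) + 0.4·t(Busy) + 0.1·t(Throttled)
t(Busy) = 1 + 0.1·t(Idle) + 0.5·t(Busy) + 0.2·t(Throttled)
t(Throttled) = 1 + 0.2·t(Idle) + 0.2·t(Busy) + 0.25·t(Throttled)
Solving: t(Idle) = 3.7381, t(Busy) = 4.1190, t(Throttled) = 3.4286.
Expected minutes from Throttled to Overloaded: 3.4286.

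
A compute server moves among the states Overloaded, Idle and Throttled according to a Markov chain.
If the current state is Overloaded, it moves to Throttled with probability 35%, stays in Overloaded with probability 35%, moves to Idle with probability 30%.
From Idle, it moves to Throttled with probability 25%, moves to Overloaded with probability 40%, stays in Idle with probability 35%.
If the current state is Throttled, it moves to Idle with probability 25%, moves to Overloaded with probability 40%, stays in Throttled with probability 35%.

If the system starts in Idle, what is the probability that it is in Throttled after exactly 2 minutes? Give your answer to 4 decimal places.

0.3150

Sum over the intermediate state after 1 minute:
P = P(Idle→Overloaded)·P(Overloaded→Throttled) + P(Idle→Idle)·P(Idle→Throttled) + P(Idle→Throttled)·P(Throttled→Throttled)
  = 0.4×0.35 + 0.35×0.25 + 0.25×0.35
  = 0.1400 + 0.0875 + 0.0875 = 0.3150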